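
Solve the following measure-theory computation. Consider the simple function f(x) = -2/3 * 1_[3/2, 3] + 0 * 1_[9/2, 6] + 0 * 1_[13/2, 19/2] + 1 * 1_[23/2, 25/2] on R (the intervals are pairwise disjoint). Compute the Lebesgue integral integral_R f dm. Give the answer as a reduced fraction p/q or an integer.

For a simple function f = sum_i c_i * 1_{A_i} with disjoint A_i,
  integral f dm = sum_i c_i * m(A_i).
Lengths of the A_i:
  m(A_1) = 3 - 3/2 = 3/2.
  m(A_2) = 6 - 9/2 = 3/2.
  m(A_3) = 19/2 - 13/2 = 3.
  m(A_4) = 25/2 - 23/2 = 1.
Contributions c_i * m(A_i):
  (-2/3) * (3/2) = -1.
  (0) * (3/2) = 0.
  (0) * (3) = 0.
  (1) * (1) = 1.
Total: -1 + 0 + 0 + 1 = 0.

0


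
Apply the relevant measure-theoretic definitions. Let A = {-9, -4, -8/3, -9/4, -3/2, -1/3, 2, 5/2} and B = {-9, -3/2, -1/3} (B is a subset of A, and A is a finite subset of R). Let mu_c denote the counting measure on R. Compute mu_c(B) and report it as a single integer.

Counting measure assigns mu_c(E) = |E| (number of elements) when E is finite.
B has 3 element(s), so mu_c(B) = 3.

3


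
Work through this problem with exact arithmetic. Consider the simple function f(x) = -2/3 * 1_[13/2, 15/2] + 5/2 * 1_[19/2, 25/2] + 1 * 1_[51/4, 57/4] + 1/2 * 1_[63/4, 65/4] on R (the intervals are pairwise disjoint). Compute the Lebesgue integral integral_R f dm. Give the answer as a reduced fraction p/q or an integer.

For a simple function f = sum_i c_i * 1_{A_i} with disjoint A_i,
  integral f dm = sum_i c_i * m(A_i).
Lengths of the A_i:
  m(A_1) = 15/2 - 13/2 = 1.
  m(A_2) = 25/2 - 19/2 = 3.
  m(A_3) = 57/4 - 51/4 = 3/2.
  m(A_4) = 65/4 - 63/4 = 1/2.
Contributions c_i * m(A_i):
  (-2/3) * (1) = -2/3.
  (5/2) * (3) = 15/2.
  (1) * (3/2) = 3/2.
  (1/2) * (1/2) = 1/4.
Total: -2/3 + 15/2 + 3/2 + 1/4 = 103/12.

103/12


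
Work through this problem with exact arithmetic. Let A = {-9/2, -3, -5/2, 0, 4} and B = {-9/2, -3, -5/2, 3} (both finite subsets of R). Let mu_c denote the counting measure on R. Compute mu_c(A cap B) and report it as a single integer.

Counting measure on a finite set equals cardinality. mu_c(A cap B) = |A cap B| (elements appearing in both).
Enumerating the elements of A that also lie in B gives 3 element(s).
So mu_c(A cap B) = 3.

3


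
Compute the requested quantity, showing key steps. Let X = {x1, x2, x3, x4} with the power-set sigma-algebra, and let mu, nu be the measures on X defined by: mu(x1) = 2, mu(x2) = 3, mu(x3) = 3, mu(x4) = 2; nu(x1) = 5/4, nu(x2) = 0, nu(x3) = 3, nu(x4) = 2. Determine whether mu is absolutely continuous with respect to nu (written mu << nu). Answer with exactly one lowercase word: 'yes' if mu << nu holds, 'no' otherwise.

mu << nu means: every nu-null measurable set is also mu-null; equivalently, for every atom x, if nu({x}) = 0 then mu({x}) = 0.
Checking each atom:
  x1: nu = 5/4 > 0 -> no constraint.
  x2: nu = 0, mu = 3 > 0 -> violates mu << nu.
  x3: nu = 3 > 0 -> no constraint.
  x4: nu = 2 > 0 -> no constraint.
The atom(s) x2 violate the condition (nu = 0 but mu > 0). Therefore mu is NOT absolutely continuous w.r.t. nu.

no


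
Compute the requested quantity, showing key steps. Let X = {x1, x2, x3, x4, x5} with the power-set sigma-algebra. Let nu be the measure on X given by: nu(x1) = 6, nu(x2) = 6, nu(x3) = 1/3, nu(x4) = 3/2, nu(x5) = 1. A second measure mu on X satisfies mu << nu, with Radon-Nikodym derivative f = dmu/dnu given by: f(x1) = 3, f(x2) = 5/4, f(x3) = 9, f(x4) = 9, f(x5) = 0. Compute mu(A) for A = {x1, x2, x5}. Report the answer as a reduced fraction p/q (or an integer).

By the defining property of the Radon-Nikodym derivative, for every measurable set A,
  mu(A) = integral_A f dnu.
Since nu is a discrete measure concentrated on the atoms of X, the integral over A reduces to the sum
  mu(A) = sum_{x in A} f(x) * nu({x}).
Computing each term:
  x1: f(x1) * nu(x1) = 3 * 6 = 18.
  x2: f(x2) * nu(x2) = 5/4 * 6 = 15/2.
  x5: f(x5) * nu(x5) = 0 * 1 = 0.
Summing: mu(A) = 18 + 15/2 + 0 = 51/2.

51/2


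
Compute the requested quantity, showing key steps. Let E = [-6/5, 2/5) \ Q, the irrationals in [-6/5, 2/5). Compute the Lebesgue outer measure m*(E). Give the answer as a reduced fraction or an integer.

The interval I = [-6/5, 2/5) has m(I) = 2/5 - (-6/5) = 8/5 (endpoints are measure-zero, so open/closed/half-open agree). Write I = (I cap Q) u (I \ Q). The rationals in I are countable, so m*(I cap Q) = 0 (cover each rational by intervals whose total length is arbitrarily small). By countable subadditivity m*(I) <= m*(I cap Q) + m*(I \ Q), hence m*(I \ Q) >= m(I) = 8/5. The reverse inequality m*(I \ Q) <= m*(I) = 8/5 is trivial since (I \ Q) is a subset of I. Therefore m*(I \ Q) = 8/5.

8/5


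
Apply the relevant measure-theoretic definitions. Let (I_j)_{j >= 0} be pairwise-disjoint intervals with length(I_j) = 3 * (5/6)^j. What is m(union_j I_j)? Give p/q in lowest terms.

By countable additivity of the Lebesgue measure on pairwise disjoint measurable sets,
  m(union_{j >= 0} I_j) = sum_{j >= 0} m(I_j) = sum_{j >= 0} a * r^j,
  with a = 3 and r = 5/6.
Since 0 < r = 5/6 < 1, the geometric series converges:
  sum_{j >= 0} a * r^j = a / (1 - r).
  = 3 / (1 - 5/6)
  = 3 / (1/6)
  = 18.

18


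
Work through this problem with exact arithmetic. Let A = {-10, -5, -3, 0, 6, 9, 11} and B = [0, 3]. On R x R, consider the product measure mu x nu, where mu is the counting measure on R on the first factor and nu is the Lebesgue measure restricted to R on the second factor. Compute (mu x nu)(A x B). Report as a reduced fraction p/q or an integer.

For a measurable rectangle A x B, the product measure satisfies
  (mu x nu)(A x B) = mu(A) * nu(B).
  mu(A) = 7.
  nu(B) = 3.
  (mu x nu)(A x B) = 7 * 3 = 21.

21


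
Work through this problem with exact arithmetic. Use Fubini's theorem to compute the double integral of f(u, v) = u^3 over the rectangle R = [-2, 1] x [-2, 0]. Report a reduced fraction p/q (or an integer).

f(u, v) is a tensor product of a function of u and a function of v, and both factors are bounded continuous (hence Lebesgue integrable) on the rectangle, so Fubini's theorem applies:
  integral_R f d(m x m) = (integral_a1^b1 u^3 du) * (integral_a2^b2 1 dv).
Inner integral in u: integral_{-2}^{1} u^3 du = (1^4 - (-2)^4)/4
  = -15/4.
Inner integral in v: integral_{-2}^{0} 1 dv = (0^1 - (-2)^1)/1
  = 2.
Product: (-15/4) * (2) = -15/2.

-15/2


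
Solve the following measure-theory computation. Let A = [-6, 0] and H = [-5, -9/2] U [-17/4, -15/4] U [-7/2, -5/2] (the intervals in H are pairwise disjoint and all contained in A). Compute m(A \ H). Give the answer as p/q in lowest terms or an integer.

The ambient interval has length m(A) = 0 - (-6) = 6.
Since the holes are disjoint and sit inside A, by finite additivity
  m(H) = sum_i (b_i - a_i), and m(A \ H) = m(A) - m(H).
Computing the hole measures:
  m(H_1) = -9/2 - (-5) = 1/2.
  m(H_2) = -15/4 - (-17/4) = 1/2.
  m(H_3) = -5/2 - (-7/2) = 1.
Summed: m(H) = 1/2 + 1/2 + 1 = 2.
So m(A \ H) = 6 - 2 = 4.

4


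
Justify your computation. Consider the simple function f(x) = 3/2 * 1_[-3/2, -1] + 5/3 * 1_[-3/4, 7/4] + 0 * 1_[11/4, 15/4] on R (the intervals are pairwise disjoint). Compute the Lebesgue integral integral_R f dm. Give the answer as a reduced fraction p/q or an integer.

For a simple function f = sum_i c_i * 1_{A_i} with disjoint A_i,
  integral f dm = sum_i c_i * m(A_i).
Lengths of the A_i:
  m(A_1) = -1 - (-3/2) = 1/2.
  m(A_2) = 7/4 - (-3/4) = 5/2.
  m(A_3) = 15/4 - 11/4 = 1.
Contributions c_i * m(A_i):
  (3/2) * (1/2) = 3/4.
  (5/3) * (5/2) = 25/6.
  (0) * (1) = 0.
Total: 3/4 + 25/6 + 0 = 59/12.

59/12


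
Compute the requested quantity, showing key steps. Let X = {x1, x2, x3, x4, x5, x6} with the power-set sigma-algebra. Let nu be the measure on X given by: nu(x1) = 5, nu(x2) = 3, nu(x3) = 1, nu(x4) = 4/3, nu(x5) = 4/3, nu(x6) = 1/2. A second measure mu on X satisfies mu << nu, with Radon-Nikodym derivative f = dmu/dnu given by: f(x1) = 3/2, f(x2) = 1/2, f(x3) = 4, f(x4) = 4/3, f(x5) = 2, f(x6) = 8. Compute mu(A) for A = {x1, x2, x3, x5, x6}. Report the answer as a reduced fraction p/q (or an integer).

By the defining property of the Radon-Nikodym derivative, for every measurable set A,
  mu(A) = integral_A f dnu.
Since nu is a discrete measure concentrated on the atoms of X, the integral over A reduces to the sum
  mu(A) = sum_{x in A} f(x) * nu({x}).
Computing each term:
  x1: f(x1) * nu(x1) = 3/2 * 5 = 15/2.
  x2: f(x2) * nu(x2) = 1/2 * 3 = 3/2.
  x3: f(x3) * nu(x3) = 4 * 1 = 4.
  x5: f(x5) * nu(x5) = 2 * 4/3 = 8/3.
  x6: f(x6) * nu(x6) = 8 * 1/2 = 4.
Summing: mu(A) = 15/2 + 3/2 + 4 + 8/3 + 4 = 59/3.

59/3


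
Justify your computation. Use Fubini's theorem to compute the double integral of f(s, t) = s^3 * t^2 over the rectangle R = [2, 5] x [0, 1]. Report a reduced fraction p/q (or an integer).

f(s, t) is a tensor product of a function of s and a function of t, and both factors are bounded continuous (hence Lebesgue integrable) on the rectangle, so Fubini's theorem applies:
  integral_R f d(m x m) = (integral_a1^b1 s^3 ds) * (integral_a2^b2 t^2 dt).
Inner integral in s: integral_{2}^{5} s^3 ds = (5^4 - 2^4)/4
  = 609/4.
Inner integral in t: integral_{0}^{1} t^2 dt = (1^3 - 0^3)/3
  = 1/3.
Product: (609/4) * (1/3) = 203/4.

203/4


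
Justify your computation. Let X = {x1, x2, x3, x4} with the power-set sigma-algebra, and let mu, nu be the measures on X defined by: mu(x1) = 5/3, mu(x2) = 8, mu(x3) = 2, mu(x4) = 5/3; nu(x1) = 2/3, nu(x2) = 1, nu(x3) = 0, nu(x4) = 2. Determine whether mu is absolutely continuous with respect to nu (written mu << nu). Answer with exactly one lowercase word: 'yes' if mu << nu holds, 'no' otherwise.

mu << nu means: every nu-null measurable set is also mu-null; equivalently, for every atom x, if nu({x}) = 0 then mu({x}) = 0.
Checking each atom:
  x1: nu = 2/3 > 0 -> no constraint.
  x2: nu = 1 > 0 -> no constraint.
  x3: nu = 0, mu = 2 > 0 -> violates mu << nu.
  x4: nu = 2 > 0 -> no constraint.
The atom(s) x3 violate the condition (nu = 0 but mu > 0). Therefore mu is NOT absolutely continuous w.r.t. nu.

no


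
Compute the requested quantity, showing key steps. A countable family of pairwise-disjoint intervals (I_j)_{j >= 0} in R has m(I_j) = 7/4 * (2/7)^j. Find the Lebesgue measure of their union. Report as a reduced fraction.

By countable additivity of the Lebesgue measure on pairwise disjoint measurable sets,
  m(union_{j >= 0} I_j) = sum_{j >= 0} m(I_j) = sum_{j >= 0} a * r^j,
  with a = 7/4 and r = 2/7.
Since 0 < r = 2/7 < 1, the geometric series converges:
  sum_{j >= 0} a * r^j = a / (1 - r).
  = 7/4 / (1 - 2/7)
  = 7/4 / (5/7)
  = 49/20.

49/20


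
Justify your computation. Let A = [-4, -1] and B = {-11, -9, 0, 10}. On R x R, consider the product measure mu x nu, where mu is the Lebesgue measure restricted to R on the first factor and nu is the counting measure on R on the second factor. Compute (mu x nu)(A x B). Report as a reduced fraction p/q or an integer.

For a measurable rectangle A x B, the product measure satisfies
  (mu x nu)(A x B) = mu(A) * nu(B).
  mu(A) = 3.
  nu(B) = 4.
  (mu x nu)(A x B) = 3 * 4 = 12.

12


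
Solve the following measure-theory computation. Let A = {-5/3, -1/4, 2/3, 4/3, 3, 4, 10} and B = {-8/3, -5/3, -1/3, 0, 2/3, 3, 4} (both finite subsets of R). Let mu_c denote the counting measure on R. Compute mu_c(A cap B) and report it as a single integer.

Counting measure on a finite set equals cardinality. mu_c(A cap B) = |A cap B| (elements appearing in both).
Enumerating the elements of A that also lie in B gives 4 element(s).
So mu_c(A cap B) = 4.

4


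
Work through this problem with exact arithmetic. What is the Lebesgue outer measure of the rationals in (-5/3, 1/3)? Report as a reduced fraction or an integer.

The set Q cap (-5/3, 1/3) is countable (a subset of the countable set Q). Lebesgue outer measure of any countable set is 0: each singleton {q} has m*({q}) = 0, and by countable subadditivity m*(union_k {q_k}) <= sum_k m*({q_k}) = sum_k 0 = 0. The reverse inequality m*(E) >= 0 is automatic. So m*(Q cap (-5/3, 1/3)) = 0.

0


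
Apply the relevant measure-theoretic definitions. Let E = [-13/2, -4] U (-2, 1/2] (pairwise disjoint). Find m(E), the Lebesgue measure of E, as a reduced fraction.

For pairwise disjoint intervals, m(union_i I_i) = sum_i m(I_i),
and m is invariant under swapping open/closed endpoints (single points have measure 0).
So m(E) = sum_i (b_i - a_i).
  I_1 has length -4 - (-13/2) = 5/2.
  I_2 has length 1/2 - (-2) = 5/2.
Summing:
  m(E) = 5/2 + 5/2 = 5.

5


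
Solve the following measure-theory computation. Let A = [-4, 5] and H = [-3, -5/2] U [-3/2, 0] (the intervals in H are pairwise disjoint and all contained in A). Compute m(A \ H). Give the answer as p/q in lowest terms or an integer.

The ambient interval has length m(A) = 5 - (-4) = 9.
Since the holes are disjoint and sit inside A, by finite additivity
  m(H) = sum_i (b_i - a_i), and m(A \ H) = m(A) - m(H).
Computing the hole measures:
  m(H_1) = -5/2 - (-3) = 1/2.
  m(H_2) = 0 - (-3/2) = 3/2.
Summed: m(H) = 1/2 + 3/2 = 2.
So m(A \ H) = 9 - 2 = 7.

7


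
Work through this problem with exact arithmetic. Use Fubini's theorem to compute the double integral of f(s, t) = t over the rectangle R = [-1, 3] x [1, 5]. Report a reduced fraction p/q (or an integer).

f(s, t) is a tensor product of a function of s and a function of t, and both factors are bounded continuous (hence Lebesgue integrable) on the rectangle, so Fubini's theorem applies:
  integral_R f d(m x m) = (integral_a1^b1 1 ds) * (integral_a2^b2 t dt).
Inner integral in s: integral_{-1}^{3} 1 ds = (3^1 - (-1)^1)/1
  = 4.
Inner integral in t: integral_{1}^{5} t dt = (5^2 - 1^2)/2
  = 12.
Product: (4) * (12) = 48.

48


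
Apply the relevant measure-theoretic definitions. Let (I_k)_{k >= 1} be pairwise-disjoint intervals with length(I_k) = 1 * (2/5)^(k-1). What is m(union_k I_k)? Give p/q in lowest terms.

By countable additivity of the Lebesgue measure on pairwise disjoint measurable sets,
  m(union_{k >= 1} I_k) = sum_{k >= 1} m(I_k) = sum_{k >= 1} a * r^(k-1),
  with a = 1 and r = 2/5.
Since 0 < r = 2/5 < 1, the geometric series converges:
  sum_{k >= 1} a * r^(k-1) = a / (1 - r).
  = 1 / (1 - 2/5)
  = 1 / (3/5)
  = 5/3.

5/3


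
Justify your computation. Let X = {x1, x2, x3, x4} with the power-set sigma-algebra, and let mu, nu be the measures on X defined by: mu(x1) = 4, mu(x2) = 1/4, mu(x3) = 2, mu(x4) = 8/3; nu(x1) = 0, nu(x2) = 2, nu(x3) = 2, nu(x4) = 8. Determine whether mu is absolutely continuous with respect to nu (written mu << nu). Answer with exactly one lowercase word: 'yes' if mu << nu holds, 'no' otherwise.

mu << nu means: every nu-null measurable set is also mu-null; equivalently, for every atom x, if nu({x}) = 0 then mu({x}) = 0.
Checking each atom:
  x1: nu = 0, mu = 4 > 0 -> violates mu << nu.
  x2: nu = 2 > 0 -> no constraint.
  x3: nu = 2 > 0 -> no constraint.
  x4: nu = 8 > 0 -> no constraint.
The atom(s) x1 violate the condition (nu = 0 but mu > 0). Therefore mu is NOT absolutely continuous w.r.t. nu.

no


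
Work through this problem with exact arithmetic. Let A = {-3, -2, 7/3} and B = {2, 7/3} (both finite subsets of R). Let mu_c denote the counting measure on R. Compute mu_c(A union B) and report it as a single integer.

Counting measure on a finite set equals cardinality. By inclusion-exclusion, |A union B| = |A| + |B| - |A cap B|.
|A| = 3, |B| = 2, |A cap B| = 1.
So mu_c(A union B) = 3 + 2 - 1 = 4.

4


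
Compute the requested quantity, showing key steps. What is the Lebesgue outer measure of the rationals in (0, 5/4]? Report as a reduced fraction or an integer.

Q cap (0, 5/4] is countable; list its elements as q_1, q_2, ... . Fix eps > 0 and cover the k-th point by an interval of length eps * 2^(-k). The cover has total length eps * sum_{k>=1} 2^(-k) = eps, so by definition of outer measure m*(Q cap (0, 5/4]) <= eps. Since eps was arbitrary and m* >= 0, the outer measure is 0.

0


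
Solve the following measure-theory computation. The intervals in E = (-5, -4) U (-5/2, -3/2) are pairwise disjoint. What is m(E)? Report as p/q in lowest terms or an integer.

For pairwise disjoint intervals, m(union_i I_i) = sum_i m(I_i),
and m is invariant under swapping open/closed endpoints (single points have measure 0).
So m(E) = sum_i (b_i - a_i).
  I_1 has length -4 - (-5) = 1.
  I_2 has length -3/2 - (-5/2) = 1.
Summing:
  m(E) = 1 + 1 = 2.

2


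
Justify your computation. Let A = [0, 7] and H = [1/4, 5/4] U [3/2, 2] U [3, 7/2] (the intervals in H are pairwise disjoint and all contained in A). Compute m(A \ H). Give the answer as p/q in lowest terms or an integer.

The ambient interval has length m(A) = 7 - 0 = 7.
Since the holes are disjoint and sit inside A, by finite additivity
  m(H) = sum_i (b_i - a_i), and m(A \ H) = m(A) - m(H).
Computing the hole measures:
  m(H_1) = 5/4 - 1/4 = 1.
  m(H_2) = 2 - 3/2 = 1/2.
  m(H_3) = 7/2 - 3 = 1/2.
Summed: m(H) = 1 + 1/2 + 1/2 = 2.
So m(A \ H) = 7 - 2 = 5.

5


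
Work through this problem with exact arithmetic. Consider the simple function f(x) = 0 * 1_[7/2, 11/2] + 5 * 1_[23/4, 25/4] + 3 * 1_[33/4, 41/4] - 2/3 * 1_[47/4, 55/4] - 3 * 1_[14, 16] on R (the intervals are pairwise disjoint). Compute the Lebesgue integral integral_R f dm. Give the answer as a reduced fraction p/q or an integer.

For a simple function f = sum_i c_i * 1_{A_i} with disjoint A_i,
  integral f dm = sum_i c_i * m(A_i).
Lengths of the A_i:
  m(A_1) = 11/2 - 7/2 = 2.
  m(A_2) = 25/4 - 23/4 = 1/2.
  m(A_3) = 41/4 - 33/4 = 2.
  m(A_4) = 55/4 - 47/4 = 2.
  m(A_5) = 16 - 14 = 2.
Contributions c_i * m(A_i):
  (0) * (2) = 0.
  (5) * (1/2) = 5/2.
  (3) * (2) = 6.
  (-2/3) * (2) = -4/3.
  (-3) * (2) = -6.
Total: 0 + 5/2 + 6 - 4/3 - 6 = 7/6.

7/6


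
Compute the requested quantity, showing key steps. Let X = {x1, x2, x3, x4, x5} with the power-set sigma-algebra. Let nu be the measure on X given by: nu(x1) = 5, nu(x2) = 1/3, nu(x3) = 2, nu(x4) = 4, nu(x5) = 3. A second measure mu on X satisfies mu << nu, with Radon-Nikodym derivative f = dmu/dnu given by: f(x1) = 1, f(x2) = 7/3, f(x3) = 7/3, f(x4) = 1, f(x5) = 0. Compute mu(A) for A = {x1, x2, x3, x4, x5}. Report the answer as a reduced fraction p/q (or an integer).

By the defining property of the Radon-Nikodym derivative, for every measurable set A,
  mu(A) = integral_A f dnu.
Since nu is a discrete measure concentrated on the atoms of X, the integral over A reduces to the sum
  mu(A) = sum_{x in A} f(x) * nu({x}).
Computing each term:
  x1: f(x1) * nu(x1) = 1 * 5 = 5.
  x2: f(x2) * nu(x2) = 7/3 * 1/3 = 7/9.
  x3: f(x3) * nu(x3) = 7/3 * 2 = 14/3.
  x4: f(x4) * nu(x4) = 1 * 4 = 4.
  x5: f(x5) * nu(x5) = 0 * 3 = 0.
Summing: mu(A) = 5 + 7/9 + 14/3 + 4 + 0 = 130/9.

130/9


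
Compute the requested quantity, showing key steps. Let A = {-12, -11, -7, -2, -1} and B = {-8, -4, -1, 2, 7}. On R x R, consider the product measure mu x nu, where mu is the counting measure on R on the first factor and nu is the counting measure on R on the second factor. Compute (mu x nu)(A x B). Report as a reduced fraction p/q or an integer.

For a measurable rectangle A x B, the product measure satisfies
  (mu x nu)(A x B) = mu(A) * nu(B).
  mu(A) = 5.
  nu(B) = 5.
  (mu x nu)(A x B) = 5 * 5 = 25.

25


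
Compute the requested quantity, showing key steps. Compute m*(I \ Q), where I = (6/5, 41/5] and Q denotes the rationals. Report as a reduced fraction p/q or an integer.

The interval I = (6/5, 41/5] has m(I) = 41/5 - 6/5 = 7 (endpoints are measure-zero, so open/closed/half-open agree). Write I = (I cap Q) u (I \ Q). The rationals in I are countable, so m*(I cap Q) = 0 (cover each rational by intervals whose total length is arbitrarily small). By countable subadditivity m*(I) <= m*(I cap Q) + m*(I \ Q), hence m*(I \ Q) >= m(I) = 7. The reverse inequality m*(I \ Q) <= m*(I) = 7 is trivial since (I \ Q) is a subset of I. Therefore m*(I \ Q) = 7.

7


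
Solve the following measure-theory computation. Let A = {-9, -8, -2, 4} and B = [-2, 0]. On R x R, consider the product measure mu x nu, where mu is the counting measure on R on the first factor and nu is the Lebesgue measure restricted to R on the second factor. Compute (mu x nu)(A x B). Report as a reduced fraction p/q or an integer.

For a measurable rectangle A x B, the product measure satisfies
  (mu x nu)(A x B) = mu(A) * nu(B).
  mu(A) = 4.
  nu(B) = 2.
  (mu x nu)(A x B) = 4 * 2 = 8.

8


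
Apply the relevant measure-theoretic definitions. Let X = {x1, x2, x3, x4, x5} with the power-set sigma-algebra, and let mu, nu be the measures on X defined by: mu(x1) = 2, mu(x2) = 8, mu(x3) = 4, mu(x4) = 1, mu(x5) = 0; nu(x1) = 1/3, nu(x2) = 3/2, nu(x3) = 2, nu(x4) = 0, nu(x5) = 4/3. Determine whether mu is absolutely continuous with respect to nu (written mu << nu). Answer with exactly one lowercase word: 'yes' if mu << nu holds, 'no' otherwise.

mu << nu means: every nu-null measurable set is also mu-null; equivalently, for every atom x, if nu({x}) = 0 then mu({x}) = 0.
Checking each atom:
  x1: nu = 1/3 > 0 -> no constraint.
  x2: nu = 3/2 > 0 -> no constraint.
  x3: nu = 2 > 0 -> no constraint.
  x4: nu = 0, mu = 1 > 0 -> violates mu << nu.
  x5: nu = 4/3 > 0 -> no constraint.
The atom(s) x4 violate the condition (nu = 0 but mu > 0). Therefore mu is NOT absolutely continuous w.r.t. nu.

no


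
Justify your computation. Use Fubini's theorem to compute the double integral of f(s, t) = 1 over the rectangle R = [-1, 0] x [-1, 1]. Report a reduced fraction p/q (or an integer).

f(s, t) is a tensor product of a function of s and a function of t, and both factors are bounded continuous (hence Lebesgue integrable) on the rectangle, so Fubini's theorem applies:
  integral_R f d(m x m) = (integral_a1^b1 1 ds) * (integral_a2^b2 1 dt).
Inner integral in s: integral_{-1}^{0} 1 ds = (0^1 - (-1)^1)/1
  = 1.
Inner integral in t: integral_{-1}^{1} 1 dt = (1^1 - (-1)^1)/1
  = 2.
Product: (1) * (2) = 2.

2


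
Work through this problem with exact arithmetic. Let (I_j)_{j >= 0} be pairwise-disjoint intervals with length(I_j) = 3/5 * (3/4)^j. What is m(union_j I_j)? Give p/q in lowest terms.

By countable additivity of the Lebesgue measure on pairwise disjoint measurable sets,
  m(union_{j >= 0} I_j) = sum_{j >= 0} m(I_j) = sum_{j >= 0} a * r^j,
  with a = 3/5 and r = 3/4.
Since 0 < r = 3/4 < 1, the geometric series converges:
  sum_{j >= 0} a * r^j = a / (1 - r).
  = 3/5 / (1 - 3/4)
  = 3/5 / (1/4)
  = 12/5.

12/5


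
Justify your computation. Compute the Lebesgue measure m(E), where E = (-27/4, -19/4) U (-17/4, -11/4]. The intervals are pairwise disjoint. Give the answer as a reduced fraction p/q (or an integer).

For pairwise disjoint intervals, m(union_i I_i) = sum_i m(I_i),
and m is invariant under swapping open/closed endpoints (single points have measure 0).
So m(E) = sum_i (b_i - a_i).
  I_1 has length -19/4 - (-27/4) = 2.
  I_2 has length -11/4 - (-17/4) = 3/2.
Summing:
  m(E) = 2 + 3/2 = 7/2.

7/2


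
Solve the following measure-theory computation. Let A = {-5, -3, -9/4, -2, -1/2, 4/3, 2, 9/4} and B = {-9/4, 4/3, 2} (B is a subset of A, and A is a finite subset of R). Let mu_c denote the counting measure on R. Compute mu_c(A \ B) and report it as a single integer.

Counting measure assigns mu_c(E) = |E| (number of elements) when E is finite. For B subset A, A \ B is the set of elements of A not in B, so |A \ B| = |A| - |B|.
|A| = 8, |B| = 3, so mu_c(A \ B) = 8 - 3 = 5.

5


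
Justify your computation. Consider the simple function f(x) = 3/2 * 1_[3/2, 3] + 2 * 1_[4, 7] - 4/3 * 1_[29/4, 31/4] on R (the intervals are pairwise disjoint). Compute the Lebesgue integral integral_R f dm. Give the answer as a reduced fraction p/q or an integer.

For a simple function f = sum_i c_i * 1_{A_i} with disjoint A_i,
  integral f dm = sum_i c_i * m(A_i).
Lengths of the A_i:
  m(A_1) = 3 - 3/2 = 3/2.
  m(A_2) = 7 - 4 = 3.
  m(A_3) = 31/4 - 29/4 = 1/2.
Contributions c_i * m(A_i):
  (3/2) * (3/2) = 9/4.
  (2) * (3) = 6.
  (-4/3) * (1/2) = -2/3.
Total: 9/4 + 6 - 2/3 = 91/12.

91/12


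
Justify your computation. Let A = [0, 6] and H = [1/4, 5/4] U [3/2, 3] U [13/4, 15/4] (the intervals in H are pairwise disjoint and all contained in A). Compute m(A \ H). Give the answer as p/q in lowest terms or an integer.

The ambient interval has length m(A) = 6 - 0 = 6.
Since the holes are disjoint and sit inside A, by finite additivity
  m(H) = sum_i (b_i - a_i), and m(A \ H) = m(A) - m(H).
Computing the hole measures:
  m(H_1) = 5/4 - 1/4 = 1.
  m(H_2) = 3 - 3/2 = 3/2.
  m(H_3) = 15/4 - 13/4 = 1/2.
Summed: m(H) = 1 + 3/2 + 1/2 = 3.
So m(A \ H) = 6 - 3 = 3.

3


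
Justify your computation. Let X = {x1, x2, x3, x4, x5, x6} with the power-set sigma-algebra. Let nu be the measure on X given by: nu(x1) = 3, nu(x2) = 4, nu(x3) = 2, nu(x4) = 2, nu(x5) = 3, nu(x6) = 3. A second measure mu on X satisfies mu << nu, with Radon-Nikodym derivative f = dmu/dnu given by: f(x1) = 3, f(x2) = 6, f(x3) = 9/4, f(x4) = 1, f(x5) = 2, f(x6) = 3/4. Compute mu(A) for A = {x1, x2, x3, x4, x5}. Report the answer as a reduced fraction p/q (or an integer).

By the defining property of the Radon-Nikodym derivative, for every measurable set A,
  mu(A) = integral_A f dnu.
Since nu is a discrete measure concentrated on the atoms of X, the integral over A reduces to the sum
  mu(A) = sum_{x in A} f(x) * nu({x}).
Computing each term:
  x1: f(x1) * nu(x1) = 3 * 3 = 9.
  x2: f(x2) * nu(x2) = 6 * 4 = 24.
  x3: f(x3) * nu(x3) = 9/4 * 2 = 9/2.
  x4: f(x4) * nu(x4) = 1 * 2 = 2.
  x5: f(x5) * nu(x5) = 2 * 3 = 6.
Summing: mu(A) = 9 + 24 + 9/2 + 2 + 6 = 91/2.

91/2


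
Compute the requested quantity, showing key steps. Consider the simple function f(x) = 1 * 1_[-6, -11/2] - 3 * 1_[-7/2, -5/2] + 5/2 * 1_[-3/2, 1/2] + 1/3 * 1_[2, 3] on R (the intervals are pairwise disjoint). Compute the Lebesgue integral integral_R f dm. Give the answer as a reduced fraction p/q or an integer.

For a simple function f = sum_i c_i * 1_{A_i} with disjoint A_i,
  integral f dm = sum_i c_i * m(A_i).
Lengths of the A_i:
  m(A_1) = -11/2 - (-6) = 1/2.
  m(A_2) = -5/2 - (-7/2) = 1.
  m(A_3) = 1/2 - (-3/2) = 2.
  m(A_4) = 3 - 2 = 1.
Contributions c_i * m(A_i):
  (1) * (1/2) = 1/2.
  (-3) * (1) = -3.
  (5/2) * (2) = 5.
  (1/3) * (1) = 1/3.
Total: 1/2 - 3 + 5 + 1/3 = 17/6.

17/6


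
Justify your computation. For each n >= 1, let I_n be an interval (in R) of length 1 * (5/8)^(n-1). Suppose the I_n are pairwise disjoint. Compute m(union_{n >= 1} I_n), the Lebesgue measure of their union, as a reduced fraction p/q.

By countable additivity of the Lebesgue measure on pairwise disjoint measurable sets,
  m(union_{n >= 1} I_n) = sum_{n >= 1} m(I_n) = sum_{n >= 1} a * r^(n-1),
  with a = 1 and r = 5/8.
Since 0 < r = 5/8 < 1, the geometric series converges:
  sum_{n >= 1} a * r^(n-1) = a / (1 - r).
  = 1 / (1 - 5/8)
  = 1 / (3/8)
  = 8/3.

8/3


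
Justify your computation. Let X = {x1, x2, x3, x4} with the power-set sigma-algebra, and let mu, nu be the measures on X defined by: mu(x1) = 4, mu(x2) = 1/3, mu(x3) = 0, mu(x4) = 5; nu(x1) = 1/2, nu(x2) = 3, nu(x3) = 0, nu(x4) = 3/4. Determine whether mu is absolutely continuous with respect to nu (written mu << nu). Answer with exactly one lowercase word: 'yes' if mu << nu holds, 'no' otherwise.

mu << nu means: every nu-null measurable set is also mu-null; equivalently, for every atom x, if nu({x}) = 0 then mu({x}) = 0.
Checking each atom:
  x1: nu = 1/2 > 0 -> no constraint.
  x2: nu = 3 > 0 -> no constraint.
  x3: nu = 0, mu = 0 -> consistent with mu << nu.
  x4: nu = 3/4 > 0 -> no constraint.
No atom violates the condition. Therefore mu << nu.

yes


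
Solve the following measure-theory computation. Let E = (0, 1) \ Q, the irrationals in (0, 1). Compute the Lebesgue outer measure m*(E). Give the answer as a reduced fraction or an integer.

The interval I = (0, 1) has m(I) = 1 - 0 = 1 (endpoints are measure-zero, so open/closed/half-open agree). Write I = (I cap Q) u (I \ Q). The rationals in I are countable, so m*(I cap Q) = 0 (cover each rational by intervals whose total length is arbitrarily small). By countable subadditivity m*(I) <= m*(I cap Q) + m*(I \ Q), hence m*(I \ Q) >= m(I) = 1. The reverse inequality m*(I \ Q) <= m*(I) = 1 is trivial since (I \ Q) is a subset of I. Therefore m*(I \ Q) = 1.

1


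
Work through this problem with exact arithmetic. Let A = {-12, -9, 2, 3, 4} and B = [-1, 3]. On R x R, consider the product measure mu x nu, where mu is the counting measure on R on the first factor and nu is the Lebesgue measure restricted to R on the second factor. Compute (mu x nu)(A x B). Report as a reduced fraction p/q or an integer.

For a measurable rectangle A x B, the product measure satisfies
  (mu x nu)(A x B) = mu(A) * nu(B).
  mu(A) = 5.
  nu(B) = 4.
  (mu x nu)(A x B) = 5 * 4 = 20.

20


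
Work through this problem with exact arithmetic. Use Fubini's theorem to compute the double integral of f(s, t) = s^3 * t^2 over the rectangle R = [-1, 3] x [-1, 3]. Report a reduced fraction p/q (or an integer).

f(s, t) is a tensor product of a function of s and a function of t, and both factors are bounded continuous (hence Lebesgue integrable) on the rectangle, so Fubini's theorem applies:
  integral_R f d(m x m) = (integral_a1^b1 s^3 ds) * (integral_a2^b2 t^2 dt).
Inner integral in s: integral_{-1}^{3} s^3 ds = (3^4 - (-1)^4)/4
  = 20.
Inner integral in t: integral_{-1}^{3} t^2 dt = (3^3 - (-1)^3)/3
  = 28/3.
Product: (20) * (28/3) = 560/3.

560/3


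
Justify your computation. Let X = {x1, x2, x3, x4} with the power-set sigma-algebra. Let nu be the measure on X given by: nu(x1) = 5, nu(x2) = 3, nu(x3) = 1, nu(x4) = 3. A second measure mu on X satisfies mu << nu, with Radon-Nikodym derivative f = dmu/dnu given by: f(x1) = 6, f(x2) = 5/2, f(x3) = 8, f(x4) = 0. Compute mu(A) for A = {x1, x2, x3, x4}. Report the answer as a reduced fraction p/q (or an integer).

By the defining property of the Radon-Nikodym derivative, for every measurable set A,
  mu(A) = integral_A f dnu.
Since nu is a discrete measure concentrated on the atoms of X, the integral over A reduces to the sum
  mu(A) = sum_{x in A} f(x) * nu({x}).
Computing each term:
  x1: f(x1) * nu(x1) = 6 * 5 = 30.
  x2: f(x2) * nu(x2) = 5/2 * 3 = 15/2.
  x3: f(x3) * nu(x3) = 8 * 1 = 8.
  x4: f(x4) * nu(x4) = 0 * 3 = 0.
Summing: mu(A) = 30 + 15/2 + 8 + 0 = 91/2.

91/2


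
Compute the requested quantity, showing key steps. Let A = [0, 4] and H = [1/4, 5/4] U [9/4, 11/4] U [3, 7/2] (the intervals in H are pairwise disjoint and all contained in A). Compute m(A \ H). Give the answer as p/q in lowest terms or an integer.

The ambient interval has length m(A) = 4 - 0 = 4.
Since the holes are disjoint and sit inside A, by finite additivity
  m(H) = sum_i (b_i - a_i), and m(A \ H) = m(A) - m(H).
Computing the hole measures:
  m(H_1) = 5/4 - 1/4 = 1.
  m(H_2) = 11/4 - 9/4 = 1/2.
  m(H_3) = 7/2 - 3 = 1/2.
Summed: m(H) = 1 + 1/2 + 1/2 = 2.
So m(A \ H) = 4 - 2 = 2.

2


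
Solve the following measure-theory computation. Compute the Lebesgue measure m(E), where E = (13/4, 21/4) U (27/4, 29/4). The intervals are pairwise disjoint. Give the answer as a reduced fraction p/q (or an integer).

For pairwise disjoint intervals, m(union_i I_i) = sum_i m(I_i),
and m is invariant under swapping open/closed endpoints (single points have measure 0).
So m(E) = sum_i (b_i - a_i).
  I_1 has length 21/4 - 13/4 = 2.
  I_2 has length 29/4 - 27/4 = 1/2.
Summing:
  m(E) = 2 + 1/2 = 5/2.

5/2


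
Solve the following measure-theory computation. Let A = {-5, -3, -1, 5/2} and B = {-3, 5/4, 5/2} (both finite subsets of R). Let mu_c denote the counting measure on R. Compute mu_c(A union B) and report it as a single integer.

Counting measure on a finite set equals cardinality. By inclusion-exclusion, |A union B| = |A| + |B| - |A cap B|.
|A| = 4, |B| = 3, |A cap B| = 2.
So mu_c(A union B) = 4 + 3 - 2 = 5.

5


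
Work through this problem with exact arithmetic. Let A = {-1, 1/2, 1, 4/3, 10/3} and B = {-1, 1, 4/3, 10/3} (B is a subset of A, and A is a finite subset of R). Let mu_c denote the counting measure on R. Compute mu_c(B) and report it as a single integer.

Counting measure assigns mu_c(E) = |E| (number of elements) when E is finite.
B has 4 element(s), so mu_c(B) = 4.

4


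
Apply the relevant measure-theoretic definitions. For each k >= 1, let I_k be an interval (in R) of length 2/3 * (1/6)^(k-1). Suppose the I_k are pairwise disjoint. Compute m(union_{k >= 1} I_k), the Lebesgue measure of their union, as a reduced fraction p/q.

By countable additivity of the Lebesgue measure on pairwise disjoint measurable sets,
  m(union_{k >= 1} I_k) = sum_{k >= 1} m(I_k) = sum_{k >= 1} a * r^(k-1),
  with a = 2/3 and r = 1/6.
Since 0 < r = 1/6 < 1, the geometric series converges:
  sum_{k >= 1} a * r^(k-1) = a / (1 - r).
  = 2/3 / (1 - 1/6)
  = 2/3 / (5/6)
  = 4/5.

4/5


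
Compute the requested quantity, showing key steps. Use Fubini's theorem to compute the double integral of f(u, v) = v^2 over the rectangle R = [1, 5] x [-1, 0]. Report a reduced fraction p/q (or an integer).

f(u, v) is a tensor product of a function of u and a function of v, and both factors are bounded continuous (hence Lebesgue integrable) on the rectangle, so Fubini's theorem applies:
  integral_R f d(m x m) = (integral_a1^b1 1 du) * (integral_a2^b2 v^2 dv).
Inner integral in u: integral_{1}^{5} 1 du = (5^1 - 1^1)/1
  = 4.
Inner integral in v: integral_{-1}^{0} v^2 dv = (0^3 - (-1)^3)/3
  = 1/3.
Product: (4) * (1/3) = 4/3.

4/3


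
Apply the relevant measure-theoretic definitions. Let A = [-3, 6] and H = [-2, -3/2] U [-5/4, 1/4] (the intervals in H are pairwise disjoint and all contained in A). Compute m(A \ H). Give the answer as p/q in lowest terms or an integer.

The ambient interval has length m(A) = 6 - (-3) = 9.
Since the holes are disjoint and sit inside A, by finite additivity
  m(H) = sum_i (b_i - a_i), and m(A \ H) = m(A) - m(H).
Computing the hole measures:
  m(H_1) = -3/2 - (-2) = 1/2.
  m(H_2) = 1/4 - (-5/4) = 3/2.
Summed: m(H) = 1/2 + 3/2 = 2.
So m(A \ H) = 9 - 2 = 7.

7


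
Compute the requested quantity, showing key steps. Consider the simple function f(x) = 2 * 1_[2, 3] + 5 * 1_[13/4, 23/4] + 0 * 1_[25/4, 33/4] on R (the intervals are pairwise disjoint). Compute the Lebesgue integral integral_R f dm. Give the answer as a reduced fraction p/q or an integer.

For a simple function f = sum_i c_i * 1_{A_i} with disjoint A_i,
  integral f dm = sum_i c_i * m(A_i).
Lengths of the A_i:
  m(A_1) = 3 - 2 = 1.
  m(A_2) = 23/4 - 13/4 = 5/2.
  m(A_3) = 33/4 - 25/4 = 2.
Contributions c_i * m(A_i):
  (2) * (1) = 2.
  (5) * (5/2) = 25/2.
  (0) * (2) = 0.
Total: 2 + 25/2 + 0 = 29/2.

29/2


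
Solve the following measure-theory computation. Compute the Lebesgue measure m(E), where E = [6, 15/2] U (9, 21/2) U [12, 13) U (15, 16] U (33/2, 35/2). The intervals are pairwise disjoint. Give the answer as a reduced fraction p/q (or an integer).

For pairwise disjoint intervals, m(union_i I_i) = sum_i m(I_i),
and m is invariant under swapping open/closed endpoints (single points have measure 0).
So m(E) = sum_i (b_i - a_i).
  I_1 has length 15/2 - 6 = 3/2.
  I_2 has length 21/2 - 9 = 3/2.
  I_3 has length 13 - 12 = 1.
  I_4 has length 16 - 15 = 1.
  I_5 has length 35/2 - 33/2 = 1.
Summing:
  m(E) = 3/2 + 3/2 + 1 + 1 + 1 = 6.

6


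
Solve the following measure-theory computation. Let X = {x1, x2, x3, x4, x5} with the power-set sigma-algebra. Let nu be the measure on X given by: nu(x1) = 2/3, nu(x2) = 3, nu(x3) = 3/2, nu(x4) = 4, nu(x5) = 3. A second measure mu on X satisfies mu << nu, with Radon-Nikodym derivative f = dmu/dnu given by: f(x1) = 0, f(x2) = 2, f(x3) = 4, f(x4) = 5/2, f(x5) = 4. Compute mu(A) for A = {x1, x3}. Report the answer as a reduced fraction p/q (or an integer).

By the defining property of the Radon-Nikodym derivative, for every measurable set A,
  mu(A) = integral_A f dnu.
Since nu is a discrete measure concentrated on the atoms of X, the integral over A reduces to the sum
  mu(A) = sum_{x in A} f(x) * nu({x}).
Computing each term:
  x1: f(x1) * nu(x1) = 0 * 2/3 = 0.
  x3: f(x3) * nu(x3) = 4 * 3/2 = 6.
Summing: mu(A) = 0 + 6 = 6.

6


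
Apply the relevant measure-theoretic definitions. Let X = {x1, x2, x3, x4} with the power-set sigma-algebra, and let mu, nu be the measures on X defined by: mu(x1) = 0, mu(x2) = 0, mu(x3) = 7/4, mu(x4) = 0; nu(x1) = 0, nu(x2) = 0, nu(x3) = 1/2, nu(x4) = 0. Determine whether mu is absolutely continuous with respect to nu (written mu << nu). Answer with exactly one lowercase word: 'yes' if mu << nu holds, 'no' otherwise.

mu << nu means: every nu-null measurable set is also mu-null; equivalently, for every atom x, if nu({x}) = 0 then mu({x}) = 0.
Checking each atom:
  x1: nu = 0, mu = 0 -> consistent with mu << nu.
  x2: nu = 0, mu = 0 -> consistent with mu << nu.
  x3: nu = 1/2 > 0 -> no constraint.
  x4: nu = 0, mu = 0 -> consistent with mu << nu.
No atom violates the condition. Therefore mu << nu.

yes


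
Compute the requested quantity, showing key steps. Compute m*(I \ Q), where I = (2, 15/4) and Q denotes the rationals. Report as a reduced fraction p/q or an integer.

The interval I = (2, 15/4) has m(I) = 15/4 - 2 = 7/4 (endpoints are measure-zero, so open/closed/half-open agree). Write I = (I cap Q) u (I \ Q). The rationals in I are countable, so m*(I cap Q) = 0 (cover each rational by intervals whose total length is arbitrarily small). By countable subadditivity m*(I) <= m*(I cap Q) + m*(I \ Q), hence m*(I \ Q) >= m(I) = 7/4. The reverse inequality m*(I \ Q) <= m*(I) = 7/4 is trivial since (I \ Q) is a subset of I. Therefore m*(I \ Q) = 7/4.

7/4


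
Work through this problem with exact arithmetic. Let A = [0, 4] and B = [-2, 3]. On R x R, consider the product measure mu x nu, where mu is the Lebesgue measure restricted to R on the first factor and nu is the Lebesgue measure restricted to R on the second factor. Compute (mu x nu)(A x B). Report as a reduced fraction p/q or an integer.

For a measurable rectangle A x B, the product measure satisfies
  (mu x nu)(A x B) = mu(A) * nu(B).
  mu(A) = 4.
  nu(B) = 5.
  (mu x nu)(A x B) = 4 * 5 = 20.

20


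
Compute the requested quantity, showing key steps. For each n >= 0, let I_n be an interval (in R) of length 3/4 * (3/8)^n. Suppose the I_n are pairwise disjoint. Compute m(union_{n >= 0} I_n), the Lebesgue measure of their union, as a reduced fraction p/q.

By countable additivity of the Lebesgue measure on pairwise disjoint measurable sets,
  m(union_{n >= 0} I_n) = sum_{n >= 0} m(I_n) = sum_{n >= 0} a * r^n,
  with a = 3/4 and r = 3/8.
Since 0 < r = 3/8 < 1, the geometric series converges:
  sum_{n >= 0} a * r^n = a / (1 - r).
  = 3/4 / (1 - 3/8)
  = 3/4 / (5/8)
  = 6/5.

6/5


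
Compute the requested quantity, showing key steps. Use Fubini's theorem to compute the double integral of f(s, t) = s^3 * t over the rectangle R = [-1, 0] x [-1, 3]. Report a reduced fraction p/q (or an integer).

f(s, t) is a tensor product of a function of s and a function of t, and both factors are bounded continuous (hence Lebesgue integrable) on the rectangle, so Fubini's theorem applies:
  integral_R f d(m x m) = (integral_a1^b1 s^3 ds) * (integral_a2^b2 t dt).
Inner integral in s: integral_{-1}^{0} s^3 ds = (0^4 - (-1)^4)/4
  = -1/4.
Inner integral in t: integral_{-1}^{3} t dt = (3^2 - (-1)^2)/2
  = 4.
Product: (-1/4) * (4) = -1.

-1


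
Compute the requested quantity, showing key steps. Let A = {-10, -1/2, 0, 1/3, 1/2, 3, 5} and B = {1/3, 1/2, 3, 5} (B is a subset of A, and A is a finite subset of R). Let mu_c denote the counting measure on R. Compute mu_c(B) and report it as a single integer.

Counting measure assigns mu_c(E) = |E| (number of elements) when E is finite.
B has 4 element(s), so mu_c(B) = 4.

4


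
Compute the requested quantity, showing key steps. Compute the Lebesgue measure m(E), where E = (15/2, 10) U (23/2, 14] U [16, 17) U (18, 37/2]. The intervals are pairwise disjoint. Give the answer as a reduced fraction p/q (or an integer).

For pairwise disjoint intervals, m(union_i I_i) = sum_i m(I_i),
and m is invariant under swapping open/closed endpoints (single points have measure 0).
So m(E) = sum_i (b_i - a_i).
  I_1 has length 10 - 15/2 = 5/2.
  I_2 has length 14 - 23/2 = 5/2.
  I_3 has length 17 - 16 = 1.
  I_4 has length 37/2 - 18 = 1/2.
Summing:
  m(E) = 5/2 + 5/2 + 1 + 1/2 = 13/2.

13/2
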